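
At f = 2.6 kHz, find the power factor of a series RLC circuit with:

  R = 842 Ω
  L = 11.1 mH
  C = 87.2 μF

Step 1 — Angular frequency: ω = 2π·f = 2π·2600 = 1.634e+04 rad/s.
Step 2 — Component impedances:
  R: Z = R = 842 Ω
  L: Z = jωL = j·1.634e+04·0.0111 = 0 + j181.3 Ω
  C: Z = 1/(jωC) = -j/(ω·C) = 0 - j0.702 Ω
Step 3 — Series combination: Z_total = R + L + C = 842 + j180.6 Ω = 861.2∠12.1° Ω.
Step 4 — Power factor: PF = cos(φ) = Re(Z)/|Z| = 842/861.16 = 0.9778.
Step 5 — Type: Im(Z) = 180.6 ⇒ lagging (phase φ = 12.1°).

PF = 0.9778 (lagging, φ = 12.1°)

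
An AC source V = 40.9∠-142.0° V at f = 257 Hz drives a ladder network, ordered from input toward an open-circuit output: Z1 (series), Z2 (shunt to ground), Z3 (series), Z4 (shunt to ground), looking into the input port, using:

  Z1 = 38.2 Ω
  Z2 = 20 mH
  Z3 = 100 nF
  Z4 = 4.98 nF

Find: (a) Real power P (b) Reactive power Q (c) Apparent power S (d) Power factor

Step 1 — Angular frequency: ω = 2π·f = 2π·257 = 1615 rad/s.
Step 2 — Component impedances:
  Z1: Z = R = 38.2 Ω
  Z2: Z = jωL = j·1615·0.02 = 0 + j32.3 Ω
  Z3: Z = 1/(jωC) = -j/(ω·C) = 0 - j6193 Ω
  Z4: Z = 1/(jωC) = -j/(ω·C) = 0 - j1.244e+05 Ω
Step 3 — Ladder network (open output): work backward from the far end, alternating series and parallel combinations. Z_in = 38.2 + j32.3 Ω = 50.03∠40.2° Ω.
Step 4 — Source phasor: V = 40.9∠-142.0° V = -32.23 - j25.18 V.
Step 5 — Current: I = V / Z = -0.8169 + j0.03166 A = 0.8175∠177.8° A.
Step 6 — Complex power: S = V·I* = 25.53 + j21.59 VA.
Step 7 — Real power: P = Re(S) = 25.53 W.
Step 8 — Reactive power: Q = Im(S) = 21.59 VAR.
Step 9 — Apparent power: |S| = 33.44 VA.
Step 10 — Power factor: PF = P/|S| = 0.7636 (lagging).

(a) P = 25.53 W  (b) Q = 21.59 VAR  (c) S = 33.44 VA  (d) PF = 0.7636 (lagging)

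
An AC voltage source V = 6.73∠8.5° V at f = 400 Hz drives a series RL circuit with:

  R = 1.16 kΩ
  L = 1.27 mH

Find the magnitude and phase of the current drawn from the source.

Step 1 — Angular frequency: ω = 2π·f = 2π·400 = 2513 rad/s.
Step 2 — Component impedances:
  R: Z = R = 1160 Ω
  L: Z = jωL = j·2513·0.00127 = 0 + j3.192 Ω
Step 3 — Series combination: Z_total = R + L = 1160 + j3.192 Ω = 1160∠0.2° Ω.
Step 4 — Source phasor: V = 6.73∠8.5° V = 6.656 + j0.9948 V.
Step 5 — Ohm's law: I = V / Z_total = (6.656 + j0.9948) / (1160 + j3.192) = 0.00574 + j0.0008418 A.
Step 6 — Convert to polar: |I| = 0.005802 A, ∠I = 8.3°.

I = 0.005802∠8.3° A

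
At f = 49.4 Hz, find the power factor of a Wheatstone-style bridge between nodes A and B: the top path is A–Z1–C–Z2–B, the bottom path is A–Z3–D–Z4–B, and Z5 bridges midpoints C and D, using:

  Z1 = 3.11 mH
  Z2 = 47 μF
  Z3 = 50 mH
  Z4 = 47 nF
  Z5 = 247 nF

Step 1 — Angular frequency: ω = 2π·f = 2π·49.4 = 310.4 rad/s.
Step 2 — Component impedances:
  Z1: Z = jωL = j·310.4·0.00311 = 0 + j0.9653 Ω
  Z2: Z = 1/(jωC) = -j/(ω·C) = 0 - j68.55 Ω
  Z3: Z = jωL = j·310.4·0.05 = 0 + j15.52 Ω
  Z4: Z = 1/(jωC) = -j/(ω·C) = 0 - j6.855e+04 Ω
  Z5: Z = 1/(jωC) = -j/(ω·C) = 0 - j1.304e+04 Ω
Step 3 — Bridge requires nodal analysis (the Z5 bridge couples midpoints C and D, so the two paths cannot be reduced to a simple series/parallel combination). Setting node B to ground and injecting 1 A at node A, the 3-node admittance system at A, C, D solves to V_A = Z_AB = 0 - j67.52 Ω = 67.52∠-90.0° Ω.
Step 4 — Power factor: PF = cos(φ) = Re(Z)/|Z| = -0/67.52 = -0.
Step 5 — Type: Im(Z) = -67.52 ⇒ leading (phase φ = -90.0°).

PF = -0 (leading, φ = -90.0°)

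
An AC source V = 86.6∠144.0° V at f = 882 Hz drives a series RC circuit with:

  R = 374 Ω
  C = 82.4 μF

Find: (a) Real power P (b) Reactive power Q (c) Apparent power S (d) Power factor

Step 1 — Angular frequency: ω = 2π·f = 2π·882 = 5542 rad/s.
Step 2 — Component impedances:
  R: Z = R = 374 Ω
  C: Z = 1/(jωC) = -j/(ω·C) = 0 - j2.19 Ω
Step 3 — Series combination: Z_total = R + C = 374 - j2.19 Ω = 374∠-0.3° Ω.
Step 4 — Source phasor: V = 86.6∠144.0° V = -70.06 + j50.9 V.
Step 5 — Current: I = V / Z = -0.1881 + j0.135 A = 0.2315∠144.3° A.
Step 6 — Complex power: S = V·I* = 20.05 - j0.1174 VA.
Step 7 — Real power: P = Re(S) = 20.05 W.
Step 8 — Reactive power: Q = Im(S) = -0.1174 VAR.
Step 9 — Apparent power: |S| = 20.05 VA.
Step 10 — Power factor: PF = P/|S| = 1 (leading).

(a) P = 20.05 W  (b) Q = -0.1174 VAR  (c) S = 20.05 VA  (d) PF = 1 (leading)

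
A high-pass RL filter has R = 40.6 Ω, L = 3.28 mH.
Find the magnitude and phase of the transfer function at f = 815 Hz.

Step 1 — Angular frequency: ω = 2π·815 = 5121 rad/s.
Step 2 — Transfer function: H(jω) = jωL/(R + jωL).
Step 3 — Numerator jωL = j·16.8; denominator R + jωL = 40.6 + j16.8.
Step 4 — H = 0.1461 + j0.3532.
Step 5 — Magnitude: |H| = 0.3823 (-8.4 dB); phase: φ = 67.5°.

|H| = 0.3823 (-8.4 dB), φ = 67.5°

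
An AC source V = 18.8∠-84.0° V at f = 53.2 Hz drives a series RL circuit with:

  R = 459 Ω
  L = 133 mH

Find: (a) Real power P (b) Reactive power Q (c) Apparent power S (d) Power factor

Step 1 — Angular frequency: ω = 2π·f = 2π·53.2 = 334.3 rad/s.
Step 2 — Component impedances:
  R: Z = R = 459 Ω
  L: Z = jωL = j·334.3·0.133 = 0 + j44.46 Ω
Step 3 — Series combination: Z_total = R + L = 459 + j44.46 Ω = 461.1∠5.5° Ω.
Step 4 — Source phasor: V = 18.8∠-84.0° V = 1.965 - j18.7 V.
Step 5 — Current: I = V / Z = 0.0003328 - j0.04077 A = 0.04077∠-89.5° A.
Step 6 — Complex power: S = V·I* = 0.7629 + j0.07389 VA.
Step 7 — Real power: P = Re(S) = 0.7629 W.
Step 8 — Reactive power: Q = Im(S) = 0.07389 VAR.
Step 9 — Apparent power: |S| = 0.7664 VA.
Step 10 — Power factor: PF = P/|S| = 0.9953 (lagging).

(a) P = 0.7629 W  (b) Q = 0.07389 VAR  (c) S = 0.7664 VA  (d) PF = 0.9953 (lagging)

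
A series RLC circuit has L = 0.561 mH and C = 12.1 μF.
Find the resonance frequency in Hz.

Step 1 — Resonance condition Im(Z)=0 gives ω₀ = 1/√(LC).
Step 2 — ω₀ = 1/√(0.000561·1.21e-05) = 1.214e+04 rad/s.
Step 3 — f₀ = ω₀/(2π) = 1932 Hz.

f₀ = 1932 Hz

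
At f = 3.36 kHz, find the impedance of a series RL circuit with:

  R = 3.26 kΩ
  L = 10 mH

Step 1 — Angular frequency: ω = 2π·f = 2π·3360 = 2.111e+04 rad/s.
Step 2 — Component impedances:
  R: Z = R = 3260 Ω
  L: Z = jωL = j·2.111e+04·0.01 = 0 + j211.1 Ω
Step 3 — Series combination: Z_total = R + L = 3260 + j211.1 Ω = 3267∠3.7° Ω.

Z = 3260 + j211.1 Ω = 3267∠3.7° Ω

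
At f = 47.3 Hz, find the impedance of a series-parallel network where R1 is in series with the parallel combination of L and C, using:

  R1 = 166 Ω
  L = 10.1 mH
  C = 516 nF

Step 1 — Angular frequency: ω = 2π·f = 2π·47.3 = 297.2 rad/s.
Step 2 — Component impedances:
  R1: Z = R = 166 Ω
  L: Z = jωL = j·297.2·0.0101 = 0 + j3.002 Ω
  C: Z = 1/(jωC) = -j/(ω·C) = 0 - j6521 Ω
Step 3 — Parallel branch: L || C = 1/(1/L + 1/C) = 0 + j3.003 Ω.
Step 4 — Series with R1: Z_total = R1 + (L || C) = 166 + j3.003 Ω = 166∠1.0° Ω.

Z = 166 + j3.003 Ω = 166∠1.0° Ω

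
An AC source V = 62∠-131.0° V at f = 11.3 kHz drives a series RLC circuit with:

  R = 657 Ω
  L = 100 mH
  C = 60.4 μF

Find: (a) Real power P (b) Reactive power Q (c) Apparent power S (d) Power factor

Step 1 — Angular frequency: ω = 2π·f = 2π·1.13e+04 = 7.1e+04 rad/s.
Step 2 — Component impedances:
  R: Z = R = 657 Ω
  L: Z = jωL = j·7.1e+04·0.1 = 0 + j7100 Ω
  C: Z = 1/(jωC) = -j/(ω·C) = 0 - j0.2332 Ω
Step 3 — Series combination: Z_total = R + L + C = 657 + j7100 Ω = 7130∠84.7° Ω.
Step 4 — Source phasor: V = 62∠-131.0° V = -40.68 - j46.79 V.
Step 5 — Current: I = V / Z = -0.00706 + j0.005076 A = 0.008696∠144.3° A.
Step 6 — Complex power: S = V·I* = 0.04968 + j0.5368 VA.
Step 7 — Real power: P = Re(S) = 0.04968 W.
Step 8 — Reactive power: Q = Im(S) = 0.5368 VAR.
Step 9 — Apparent power: |S| = 0.5391 VA.
Step 10 — Power factor: PF = P/|S| = 0.09214 (lagging).

(a) P = 0.04968 W  (b) Q = 0.5368 VAR  (c) S = 0.5391 VA  (d) PF = 0.09214 (lagging)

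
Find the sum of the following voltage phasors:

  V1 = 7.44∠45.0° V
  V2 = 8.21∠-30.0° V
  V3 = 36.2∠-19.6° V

Step 1 — Convert each phasor to rectangular form:
  V1 = 7.44·(cos(45.0°) + j·sin(45.0°)) = 5.261 + j5.261 V
  V2 = 8.21·(cos(-30.0°) + j·sin(-30.0°)) = 7.11 - j4.105 V
  V3 = 36.2·(cos(-19.6°) + j·sin(-19.6°)) = 34.1 - j12.14 V
Step 2 — Sum components: V_total = 46.47 - j10.99 V.
Step 3 — Convert to polar: |V_total| = 47.75 V, ∠V_total = -13.3°.

V_total = 47.75∠-13.3° V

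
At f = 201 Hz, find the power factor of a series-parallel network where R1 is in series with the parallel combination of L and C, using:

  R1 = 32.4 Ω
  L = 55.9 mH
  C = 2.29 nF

Step 1 — Angular frequency: ω = 2π·f = 2π·201 = 1263 rad/s.
Step 2 — Component impedances:
  R1: Z = R = 32.4 Ω
  L: Z = jωL = j·1263·0.0559 = 0 + j70.6 Ω
  C: Z = 1/(jωC) = -j/(ω·C) = 0 - j3.458e+05 Ω
Step 3 — Parallel branch: L || C = 1/(1/L + 1/C) = 0 + j70.61 Ω.
Step 4 — Series with R1: Z_total = R1 + (L || C) = 32.4 + j70.61 Ω = 77.69∠65.4° Ω.
Step 5 — Power factor: PF = cos(φ) = Re(Z)/|Z| = 32.4/77.69 = 0.417.
Step 6 — Type: Im(Z) = 70.61 ⇒ lagging (phase φ = 65.4°).

PF = 0.417 (lagging, φ = 65.4°)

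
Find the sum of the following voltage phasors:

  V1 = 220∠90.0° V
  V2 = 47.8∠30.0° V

Step 1 — Convert each phasor to rectangular form:
  V1 = 220·(cos(90.0°) + j·sin(90.0°)) = 0 + j220 V
  V2 = 47.8·(cos(30.0°) + j·sin(30.0°)) = 41.4 + j23.9 V
Step 2 — Sum components: V_total = 41.4 + j243.9 V.
Step 3 — Convert to polar: |V_total| = 247.4 V, ∠V_total = 80.4°.

V_total = 247.4∠80.4° V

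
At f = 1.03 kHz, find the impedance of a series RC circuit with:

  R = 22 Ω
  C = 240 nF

Step 1 — Angular frequency: ω = 2π·f = 2π·1030 = 6472 rad/s.
Step 2 — Component impedances:
  R: Z = R = 22 Ω
  C: Z = 1/(jωC) = -j/(ω·C) = 0 - j643.8 Ω
Step 3 — Series combination: Z_total = R + C = 22 - j643.8 Ω = 644.2∠-88.0° Ω.

Z = 22 - j643.8 Ω = 644.2∠-88.0° Ω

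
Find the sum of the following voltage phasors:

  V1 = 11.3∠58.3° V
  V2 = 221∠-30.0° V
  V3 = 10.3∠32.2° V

Step 1 — Convert each phasor to rectangular form:
  V1 = 11.3·(cos(58.3°) + j·sin(58.3°)) = 5.938 + j9.614 V
  V2 = 221·(cos(-30.0°) + j·sin(-30.0°)) = 191.4 - j110.5 V
  V3 = 10.3·(cos(32.2°) + j·sin(32.2°)) = 8.716 + j5.489 V
Step 2 — Sum components: V_total = 206 - j95.4 V.
Step 3 — Convert to polar: |V_total| = 227.1 V, ∠V_total = -24.8°.

V_total = 227.1∠-24.8° V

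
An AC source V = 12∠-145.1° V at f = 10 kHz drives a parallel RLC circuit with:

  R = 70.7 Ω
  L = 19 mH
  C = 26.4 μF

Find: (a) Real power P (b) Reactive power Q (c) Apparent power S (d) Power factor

Step 1 — Angular frequency: ω = 2π·f = 2π·1e+04 = 6.283e+04 rad/s.
Step 2 — Component impedances:
  R: Z = R = 70.7 Ω
  L: Z = jωL = j·6.283e+04·0.019 = 0 + j1194 Ω
  C: Z = 1/(jωC) = -j/(ω·C) = 0 - j0.6029 Ω
Step 3 — Parallel combination: 1/Z_total = 1/R + 1/L + 1/C; Z_total = 0.005145 - j0.6031 Ω = 0.6031∠-89.5° Ω.
Step 4 — Source phasor: V = 12∠-145.1° V = -9.842 - j6.866 V.
Step 5 — Current: I = V / Z = 11.24 - j16.41 A = 19.9∠-55.6° A.
Step 6 — Complex power: S = V·I* = 2.037 - j238.7 VA.
Step 7 — Real power: P = Re(S) = 2.037 W.
Step 8 — Reactive power: Q = Im(S) = -238.7 VAR.
Step 9 — Apparent power: |S| = 238.7 VA.
Step 10 — Power factor: PF = P/|S| = 0.008531 (leading).

(a) P = 2.037 W  (b) Q = -238.7 VAR  (c) S = 238.7 VA  (d) PF = 0.008531 (leading)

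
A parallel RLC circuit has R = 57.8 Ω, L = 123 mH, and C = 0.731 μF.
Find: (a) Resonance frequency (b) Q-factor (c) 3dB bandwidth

Step 1 — Resonance: ω₀ = 1/√(LC) = 1/√(0.123·7.31e-07) = 3335 rad/s.
Step 2 — f₀ = ω₀/(2π) = 530.8 Hz.
Step 3 — Parallel Q: Q = R/(ω₀L) = 57.8/(3335·0.123) = 0.1409.
Step 4 — Bandwidth: Δω = ω₀/Q = 2.367e+04 rad/s; BW = Δω/(2π) = 3767 Hz.

(a) f₀ = 530.8 Hz  (b) Q = 0.1409  (c) BW = 3767 Hz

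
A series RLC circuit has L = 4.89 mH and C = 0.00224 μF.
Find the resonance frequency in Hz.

Step 1 — Resonance condition Im(Z)=0 gives ω₀ = 1/√(LC).
Step 2 — ω₀ = 1/√(0.00489·2.24e-09) = 3.021e+05 rad/s.
Step 3 — f₀ = ω₀/(2π) = 4.809e+04 Hz.

f₀ = 4.809e+04 Hz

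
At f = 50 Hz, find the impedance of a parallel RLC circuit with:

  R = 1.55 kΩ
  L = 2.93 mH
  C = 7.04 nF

Step 1 — Angular frequency: ω = 2π·f = 2π·50 = 314.2 rad/s.
Step 2 — Component impedances:
  R: Z = R = 1550 Ω
  L: Z = jωL = j·314.2·0.00293 = 0 + j0.9205 Ω
  C: Z = 1/(jωC) = -j/(ω·C) = 0 - j4.521e+05 Ω
Step 3 — Parallel combination: 1/Z_total = 1/R + 1/L + 1/C; Z_total = 0.0005466 + j0.9205 Ω = 0.9205∠90.0° Ω.

Z = 0.0005466 + j0.9205 Ω = 0.9205∠90.0° Ω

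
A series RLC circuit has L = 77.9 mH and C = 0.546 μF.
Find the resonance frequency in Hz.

Step 1 — Resonance condition Im(Z)=0 gives ω₀ = 1/√(LC).
Step 2 — ω₀ = 1/√(0.0779·5.46e-07) = 4849 rad/s.
Step 3 — f₀ = ω₀/(2π) = 771.7 Hz.

f₀ = 771.7 Hz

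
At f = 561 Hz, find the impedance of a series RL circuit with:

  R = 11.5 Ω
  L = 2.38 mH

Step 1 — Angular frequency: ω = 2π·f = 2π·561 = 3525 rad/s.
Step 2 — Component impedances:
  R: Z = R = 11.5 Ω
  L: Z = jωL = j·3525·0.00238 = 0 + j8.389 Ω
Step 3 — Series combination: Z_total = R + L = 11.5 + j8.389 Ω = 14.23∠36.1° Ω.

Z = 11.5 + j8.389 Ω = 14.23∠36.1° Ω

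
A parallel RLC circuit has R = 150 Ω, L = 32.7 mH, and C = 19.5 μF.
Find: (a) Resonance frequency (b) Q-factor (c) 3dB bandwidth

Step 1 — Resonance: ω₀ = 1/√(LC) = 1/√(0.0327·1.95e-05) = 1252 rad/s.
Step 2 — f₀ = ω₀/(2π) = 199.3 Hz.
Step 3 — Parallel Q: Q = R/(ω₀L) = 150/(1252·0.0327) = 3.663.
Step 4 — Bandwidth: Δω = ω₀/Q = 341.9 rad/s; BW = Δω/(2π) = 54.41 Hz.

(a) f₀ = 199.3 Hz  (b) Q = 3.663  (c) BW = 54.41 Hz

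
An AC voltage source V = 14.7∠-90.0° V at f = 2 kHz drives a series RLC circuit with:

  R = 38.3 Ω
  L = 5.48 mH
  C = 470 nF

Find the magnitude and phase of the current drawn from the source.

Step 1 — Angular frequency: ω = 2π·f = 2π·2000 = 1.257e+04 rad/s.
Step 2 — Component impedances:
  R: Z = R = 38.3 Ω
  L: Z = jωL = j·1.257e+04·0.00548 = 0 + j68.86 Ω
  C: Z = 1/(jωC) = -j/(ω·C) = 0 - j169.3 Ω
Step 3 — Series combination: Z_total = R + L + C = 38.3 - j100.5 Ω = 107.5∠-69.1° Ω.
Step 4 — Source phasor: V = 14.7∠-90.0° V = 0 - j14.7 V.
Step 5 — Ohm's law: I = V / Z_total = (0 - j14.7) / (38.3 - j100.5) = 0.1278 - j0.04872 A.
Step 6 — Convert to polar: |I| = 0.1367 A, ∠I = -20.9°.

I = 0.1367∠-20.9° A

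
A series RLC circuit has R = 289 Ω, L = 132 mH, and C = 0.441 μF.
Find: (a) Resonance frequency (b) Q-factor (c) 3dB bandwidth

Step 1 — Resonance condition Im(Z)=0 gives ω₀ = 1/√(LC).
Step 2 — ω₀ = 1/√(0.132·4.41e-07) = 4145 rad/s.
Step 3 — f₀ = ω₀/(2π) = 659.7 Hz.
Step 4 — Series Q: Q = ω₀L/R = 4145·0.132/289 = 1.893.
Step 5 — 3dB bandwidth: Δω = ω₀/Q = 2189 rad/s; BW = Δω/(2π) = 348.5 Hz.

(a) f₀ = 659.7 Hz  (b) Q = 1.893  (c) BW = 348.5 Hz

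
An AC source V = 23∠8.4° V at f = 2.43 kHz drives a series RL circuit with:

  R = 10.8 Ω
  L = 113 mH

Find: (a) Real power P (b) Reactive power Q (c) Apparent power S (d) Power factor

Step 1 — Angular frequency: ω = 2π·f = 2π·2430 = 1.527e+04 rad/s.
Step 2 — Component impedances:
  R: Z = R = 10.8 Ω
  L: Z = jωL = j·1.527e+04·0.113 = 0 + j1725 Ω
Step 3 — Series combination: Z_total = R + L = 10.8 + j1725 Ω = 1725∠89.6° Ω.
Step 4 — Source phasor: V = 23∠8.4° V = 22.75 + j3.36 V.
Step 5 — Current: I = V / Z = 0.00203 - j0.01318 A = 0.01333∠-81.2° A.
Step 6 — Complex power: S = V·I* = 0.001919 + j0.3066 VA.
Step 7 — Real power: P = Re(S) = 0.001919 W.
Step 8 — Reactive power: Q = Im(S) = 0.3066 VAR.
Step 9 — Apparent power: |S| = 0.3066 VA.
Step 10 — Power factor: PF = P/|S| = 0.00626 (lagging).

(a) P = 0.001919 W  (b) Q = 0.3066 VAR  (c) S = 0.3066 VA  (d) PF = 0.00626 (lagging)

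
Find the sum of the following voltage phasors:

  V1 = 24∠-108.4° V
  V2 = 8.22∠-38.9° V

Step 1 — Convert each phasor to rectangular form:
  V1 = 24·(cos(-108.4°) + j·sin(-108.4°)) = -7.576 - j22.77 V
  V2 = 8.22·(cos(-38.9°) + j·sin(-38.9°)) = 6.397 - j5.162 V
Step 2 — Sum components: V_total = -1.178 - j27.93 V.
Step 3 — Convert to polar: |V_total| = 27.96 V, ∠V_total = -92.4°.

V_total = 27.96∠-92.4° V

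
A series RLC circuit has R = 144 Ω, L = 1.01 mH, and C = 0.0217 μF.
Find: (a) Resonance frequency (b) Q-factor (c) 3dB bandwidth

Step 1 — Resonance: ω₀ = 1/√(LC) = 1/√(0.00101·2.17e-08) = 2.136e+05 rad/s.
Step 2 — f₀ = ω₀/(2π) = 3.4e+04 Hz.
Step 3 — Series Q: Q = ω₀L/R = 2.136e+05·0.00101/144 = 1.498.
Step 4 — Bandwidth: Δω = ω₀/Q = 1.426e+05 rad/s; BW = Δω/(2π) = 2.269e+04 Hz.

(a) f₀ = 3.4e+04 Hz  (b) Q = 1.498  (c) BW = 2.269e+04 Hz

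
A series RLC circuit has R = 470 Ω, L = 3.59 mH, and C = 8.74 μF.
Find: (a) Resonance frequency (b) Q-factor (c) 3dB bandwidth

Step 1 — Resonance condition Im(Z)=0 gives ω₀ = 1/√(LC).
Step 2 — ω₀ = 1/√(0.00359·8.74e-06) = 5645 rad/s.
Step 3 — f₀ = ω₀/(2π) = 898.5 Hz.
Step 4 — Series Q: Q = ω₀L/R = 5645·0.00359/470 = 0.04312.
Step 5 — 3dB bandwidth: Δω = ω₀/Q = 1.309e+05 rad/s; BW = Δω/(2π) = 2.084e+04 Hz.

(a) f₀ = 898.5 Hz  (b) Q = 0.04312  (c) BW = 2.084e+04 Hz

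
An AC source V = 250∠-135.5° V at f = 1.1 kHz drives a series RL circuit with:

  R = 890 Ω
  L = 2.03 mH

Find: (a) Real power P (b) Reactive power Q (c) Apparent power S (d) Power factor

Step 1 — Angular frequency: ω = 2π·f = 2π·1100 = 6912 rad/s.
Step 2 — Component impedances:
  R: Z = R = 890 Ω
  L: Z = jωL = j·6912·0.00203 = 0 + j14.03 Ω
Step 3 — Series combination: Z_total = R + L = 890 + j14.03 Ω = 890.1∠0.9° Ω.
Step 4 — Source phasor: V = 250∠-135.5° V = -178.3 - j175.2 V.
Step 5 — Current: I = V / Z = -0.2034 - j0.1937 A = 0.2809∠-136.4° A.
Step 6 — Complex power: S = V·I* = 70.21 + j1.107 VA.
Step 7 — Real power: P = Re(S) = 70.21 W.
Step 8 — Reactive power: Q = Im(S) = 1.107 VAR.
Step 9 — Apparent power: |S| = 70.22 VA.
Step 10 — Power factor: PF = P/|S| = 0.9999 (lagging).

(a) P = 70.21 W  (b) Q = 1.107 VAR  (c) S = 70.22 VA  (d) PF = 0.9999 (lagging)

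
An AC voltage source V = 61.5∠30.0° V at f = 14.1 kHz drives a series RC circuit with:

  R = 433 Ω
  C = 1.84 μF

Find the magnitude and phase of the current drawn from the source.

Step 1 — Angular frequency: ω = 2π·f = 2π·1.41e+04 = 8.859e+04 rad/s.
Step 2 — Component impedances:
  R: Z = R = 433 Ω
  C: Z = 1/(jωC) = -j/(ω·C) = 0 - j6.135 Ω
Step 3 — Series combination: Z_total = R + C = 433 - j6.135 Ω = 433∠-0.8° Ω.
Step 4 — Source phasor: V = 61.5∠30.0° V = 53.26 + j30.75 V.
Step 5 — Ohm's law: I = V / Z_total = (53.26 + j30.75) / (433 - j6.135) = 0.122 + j0.07274 A.
Step 6 — Convert to polar: |I| = 0.142 A, ∠I = 30.8°.

I = 0.142∠30.8° A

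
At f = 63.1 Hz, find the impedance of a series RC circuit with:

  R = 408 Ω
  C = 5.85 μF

Step 1 — Angular frequency: ω = 2π·f = 2π·63.1 = 396.5 rad/s.
Step 2 — Component impedances:
  R: Z = R = 408 Ω
  C: Z = 1/(jωC) = -j/(ω·C) = 0 - j431.2 Ω
Step 3 — Series combination: Z_total = R + C = 408 - j431.2 Ω = 593.6∠-46.6° Ω.

Z = 408 - j431.2 Ω = 593.6∠-46.6° Ω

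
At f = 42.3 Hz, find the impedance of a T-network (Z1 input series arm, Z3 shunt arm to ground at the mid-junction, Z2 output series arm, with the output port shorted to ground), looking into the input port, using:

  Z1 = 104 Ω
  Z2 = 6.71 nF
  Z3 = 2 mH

Step 1 — Angular frequency: ω = 2π·f = 2π·42.3 = 265.8 rad/s.
Step 2 — Component impedances:
  Z1: Z = R = 104 Ω
  Z2: Z = 1/(jωC) = -j/(ω·C) = 0 - j5.607e+05 Ω
  Z3: Z = jωL = j·265.8·0.002 = 0 + j0.5316 Ω
Step 3 — With the output port shorted to ground, the output series arm Z2 runs from the junction to ground; the shunt arm Z3 also runs from the junction to ground. They appear in parallel: Z3 || Z2 = 0 + j0.5316 Ω.
Step 4 — Series with input arm Z1: Z_in = Z1 + (Z3 || Z2) = 104 + j0.5316 Ω = 104∠0.3° Ω.

Z = 104 + j0.5316 Ω = 104∠0.3° Ω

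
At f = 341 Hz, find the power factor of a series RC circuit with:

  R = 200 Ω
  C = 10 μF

Step 1 — Angular frequency: ω = 2π·f = 2π·341 = 2143 rad/s.
Step 2 — Component impedances:
  R: Z = R = 200 Ω
  C: Z = 1/(jωC) = -j/(ω·C) = 0 - j46.67 Ω
Step 3 — Series combination: Z_total = R + C = 200 - j46.67 Ω = 205.4∠-13.1° Ω.
Step 4 — Power factor: PF = cos(φ) = Re(Z)/|Z| = 200/205.374 = 0.9738.
Step 5 — Type: Im(Z) = -46.67 ⇒ leading (phase φ = -13.1°).

PF = 0.9738 (leading, φ = -13.1°)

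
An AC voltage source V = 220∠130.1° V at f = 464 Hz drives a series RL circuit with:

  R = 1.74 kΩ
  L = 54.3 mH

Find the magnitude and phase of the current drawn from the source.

Step 1 — Angular frequency: ω = 2π·f = 2π·464 = 2915 rad/s.
Step 2 — Component impedances:
  R: Z = R = 1740 Ω
  L: Z = jωL = j·2915·0.0543 = 0 + j158.3 Ω
Step 3 — Series combination: Z_total = R + L = 1740 + j158.3 Ω = 1747∠5.2° Ω.
Step 4 — Source phasor: V = 220∠130.1° V = -141.7 + j168.3 V.
Step 5 — Ohm's law: I = V / Z_total = (-141.7 + j168.3) / (1740 + j158.3) = -0.07205 + j0.1033 A.
Step 6 — Convert to polar: |I| = 0.1259 A, ∠I = 124.9°.

I = 0.1259∠124.9° A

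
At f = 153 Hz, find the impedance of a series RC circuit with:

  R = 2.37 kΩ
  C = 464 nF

Step 1 — Angular frequency: ω = 2π·f = 2π·153 = 961.3 rad/s.
Step 2 — Component impedances:
  R: Z = R = 2370 Ω
  C: Z = 1/(jωC) = -j/(ω·C) = 0 - j2242 Ω
Step 3 — Series combination: Z_total = R + C = 2370 - j2242 Ω = 3262∠-43.4° Ω.

Z = 2370 - j2242 Ω = 3262∠-43.4° Ω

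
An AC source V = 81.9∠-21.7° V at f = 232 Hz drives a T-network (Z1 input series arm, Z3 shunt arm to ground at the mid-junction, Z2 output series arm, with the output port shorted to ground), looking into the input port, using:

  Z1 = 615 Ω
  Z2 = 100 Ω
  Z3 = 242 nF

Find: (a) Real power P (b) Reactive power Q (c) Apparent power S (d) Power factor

Step 1 — Angular frequency: ω = 2π·f = 2π·232 = 1458 rad/s.
Step 2 — Component impedances:
  Z1: Z = R = 615 Ω
  Z2: Z = R = 100 Ω
  Z3: Z = 1/(jωC) = -j/(ω·C) = 0 - j2835 Ω
Step 3 — With the output port shorted to ground, the output series arm Z2 runs from the junction to ground; the shunt arm Z3 also runs from the junction to ground. They appear in parallel: Z3 || Z2 = 99.88 - j3.523 Ω.
Step 4 — Series with input arm Z1: Z_in = Z1 + (Z3 || Z2) = 714.9 - j3.523 Ω = 714.9∠-0.3° Ω.
Step 5 — Source phasor: V = 81.9∠-21.7° V = 76.1 - j30.28 V.
Step 6 — Current: I = V / Z = 0.1067 - j0.04183 A = 0.1146∠-21.4° A.
Step 7 — Complex power: S = V·I* = 9.383 - j0.04624 VA.
Step 8 — Real power: P = Re(S) = 9.383 W.
Step 9 — Reactive power: Q = Im(S) = -0.04624 VAR.
Step 10 — Apparent power: |S| = 9.383 VA.
Step 11 — Power factor: PF = P/|S| = 1 (leading).

(a) P = 9.383 W  (b) Q = -0.04624 VAR  (c) S = 9.383 VA  (d) PF = 1 (leading)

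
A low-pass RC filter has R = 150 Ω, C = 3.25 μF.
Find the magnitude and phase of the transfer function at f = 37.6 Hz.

Step 1 — Angular frequency: ω = 2π·37.6 = 236.2 rad/s.
Step 2 — Transfer function: H(jω) = 1/(1 + jωRC).
Step 3 — Denominator: 1 + jωRC = 1 + j·236.2·150·3.25e-06 = 1 + j0.1152.
Step 4 — H = 0.9869 - j0.1137.
Step 5 — Magnitude: |H| = 0.9934 (-0.1 dB); phase: φ = -6.6°.

|H| = 0.9934 (-0.1 dB), φ = -6.6°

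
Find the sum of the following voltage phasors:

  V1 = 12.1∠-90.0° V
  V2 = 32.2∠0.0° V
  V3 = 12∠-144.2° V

Step 1 — Convert each phasor to rectangular form:
  V1 = 12.1·(cos(-90.0°) + j·sin(-90.0°)) = 0 - j12.1 V
  V2 = 32.2·(cos(0.0°) + j·sin(0.0°)) = 32.2 V
  V3 = 12·(cos(-144.2°) + j·sin(-144.2°)) = -9.733 - j7.019 V
Step 2 — Sum components: V_total = 22.47 - j19.12 V.
Step 3 — Convert to polar: |V_total| = 29.5 V, ∠V_total = -40.4°.

V_total = 29.5∠-40.4° V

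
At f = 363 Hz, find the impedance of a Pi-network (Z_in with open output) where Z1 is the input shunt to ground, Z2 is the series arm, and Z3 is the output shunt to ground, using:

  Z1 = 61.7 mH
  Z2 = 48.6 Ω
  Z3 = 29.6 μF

Step 1 — Angular frequency: ω = 2π·f = 2π·363 = 2281 rad/s.
Step 2 — Component impedances:
  Z1: Z = jωL = j·2281·0.0617 = 0 + j140.7 Ω
  Z2: Z = R = 48.6 Ω
  Z3: Z = 1/(jωC) = -j/(ω·C) = 0 - j14.81 Ω
Step 3 — With open output, the series arm Z2 and the output shunt Z3 appear in series to ground: Z2 + Z3 = 48.6 - j14.81 Ω.
Step 4 — Parallel with input shunt Z1: Z_in = Z1 || (Z2 + Z3) = 52.84 + j3.839 Ω = 52.97∠4.2° Ω.

Z = 52.84 + j3.839 Ω = 52.97∠4.2° Ω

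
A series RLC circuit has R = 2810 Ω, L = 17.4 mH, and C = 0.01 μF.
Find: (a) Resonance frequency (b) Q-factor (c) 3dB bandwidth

Step 1 — Resonance condition Im(Z)=0 gives ω₀ = 1/√(LC).
Step 2 — ω₀ = 1/√(0.0174·1e-08) = 7.581e+04 rad/s.
Step 3 — f₀ = ω₀/(2π) = 1.207e+04 Hz.
Step 4 — Series Q: Q = ω₀L/R = 7.581e+04·0.0174/2810 = 0.4694.
Step 5 — 3dB bandwidth: Δω = ω₀/Q = 1.615e+05 rad/s; BW = Δω/(2π) = 2.57e+04 Hz.

(a) f₀ = 1.207e+04 Hz  (b) Q = 0.4694  (c) BW = 2.57e+04 Hz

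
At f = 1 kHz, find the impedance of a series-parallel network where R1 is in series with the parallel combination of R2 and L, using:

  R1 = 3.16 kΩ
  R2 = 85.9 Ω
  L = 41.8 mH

Step 1 — Angular frequency: ω = 2π·f = 2π·1000 = 6283 rad/s.
Step 2 — Component impedances:
  R1: Z = R = 3160 Ω
  R2: Z = R = 85.9 Ω
  L: Z = jωL = j·6283·0.0418 = 0 + j262.6 Ω
Step 3 — Parallel branch: R2 || L = 1/(1/R2 + 1/L) = 77.6 + j25.38 Ω.
Step 4 — Series with R1: Z_total = R1 + (R2 || L) = 3238 + j25.38 Ω = 3238∠0.4° Ω.

Z = 3238 + j25.38 Ω = 3238∠0.4° Ω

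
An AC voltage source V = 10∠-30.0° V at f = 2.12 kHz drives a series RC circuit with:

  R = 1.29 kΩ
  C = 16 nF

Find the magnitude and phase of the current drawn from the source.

Step 1 — Angular frequency: ω = 2π·f = 2π·2120 = 1.332e+04 rad/s.
Step 2 — Component impedances:
  R: Z = R = 1290 Ω
  C: Z = 1/(jωC) = -j/(ω·C) = 0 - j4692 Ω
Step 3 — Series combination: Z_total = R + C = 1290 - j4692 Ω = 4866∠-74.6° Ω.
Step 4 — Source phasor: V = 10∠-30.0° V = 8.66 - j5 V.
Step 5 — Ohm's law: I = V / Z_total = (8.66 - j5) / (1290 - j4692) = 0.001463 + j0.001444 A.
Step 6 — Convert to polar: |I| = 0.002055 A, ∠I = 44.6°.

I = 0.002055∠44.6° A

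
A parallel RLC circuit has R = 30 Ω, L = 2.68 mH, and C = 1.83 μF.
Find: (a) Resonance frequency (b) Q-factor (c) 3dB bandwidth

Step 1 — Resonance: ω₀ = 1/√(LC) = 1/√(0.00268·1.83e-06) = 1.428e+04 rad/s.
Step 2 — f₀ = ω₀/(2π) = 2273 Hz.
Step 3 — Parallel Q: Q = R/(ω₀L) = 30/(1.428e+04·0.00268) = 0.7839.
Step 4 — Bandwidth: Δω = ω₀/Q = 1.821e+04 rad/s; BW = Δω/(2π) = 2899 Hz.

(a) f₀ = 2273 Hz  (b) Q = 0.7839  (c) BW = 2899 Hz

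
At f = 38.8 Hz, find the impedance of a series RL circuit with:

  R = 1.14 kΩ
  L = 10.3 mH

Step 1 — Angular frequency: ω = 2π·f = 2π·38.8 = 243.8 rad/s.
Step 2 — Component impedances:
  R: Z = R = 1140 Ω
  L: Z = jωL = j·243.8·0.0103 = 0 + j2.511 Ω
Step 3 — Series combination: Z_total = R + L = 1140 + j2.511 Ω = 1140∠0.1° Ω.

Z = 1140 + j2.511 Ω = 1140∠0.1° Ω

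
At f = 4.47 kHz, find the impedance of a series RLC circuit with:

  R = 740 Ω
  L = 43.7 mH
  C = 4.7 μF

Step 1 — Angular frequency: ω = 2π·f = 2π·4470 = 2.809e+04 rad/s.
Step 2 — Component impedances:
  R: Z = R = 740 Ω
  L: Z = jωL = j·2.809e+04·0.0437 = 0 + j1227 Ω
  C: Z = 1/(jωC) = -j/(ω·C) = 0 - j7.576 Ω
Step 3 — Series combination: Z_total = R + L + C = 740 + j1220 Ω = 1427∠58.8° Ω.

Z = 740 + j1220 Ω = 1427∠58.8° Ω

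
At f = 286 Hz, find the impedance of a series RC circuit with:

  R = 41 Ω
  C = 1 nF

Step 1 — Angular frequency: ω = 2π·f = 2π·286 = 1797 rad/s.
Step 2 — Component impedances:
  R: Z = R = 41 Ω
  C: Z = 1/(jωC) = -j/(ω·C) = 0 - j5.565e+05 Ω
Step 3 — Series combination: Z_total = R + C = 41 - j5.565e+05 Ω = 5.565e+05∠-90.0° Ω.

Z = 41 - j5.565e+05 Ω = 5.565e+05∠-90.0° Ω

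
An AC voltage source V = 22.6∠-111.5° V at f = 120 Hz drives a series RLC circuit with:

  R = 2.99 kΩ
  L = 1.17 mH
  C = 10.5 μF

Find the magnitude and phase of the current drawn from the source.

Step 1 — Angular frequency: ω = 2π·f = 2π·120 = 754 rad/s.
Step 2 — Component impedances:
  R: Z = R = 2990 Ω
  L: Z = jωL = j·754·0.00117 = 0 + j0.8822 Ω
  C: Z = 1/(jωC) = -j/(ω·C) = 0 - j126.3 Ω
Step 3 — Series combination: Z_total = R + L + C = 2990 - j125.4 Ω = 2993∠-2.4° Ω.
Step 4 — Source phasor: V = 22.6∠-111.5° V = -8.283 - j21.03 V.
Step 5 — Ohm's law: I = V / Z_total = (-8.283 - j21.03) / (2990 - j125.4) = -0.002471 - j0.007136 A.
Step 6 — Convert to polar: |I| = 0.007552 A, ∠I = -109.1°.

I = 0.007552∠-109.1° A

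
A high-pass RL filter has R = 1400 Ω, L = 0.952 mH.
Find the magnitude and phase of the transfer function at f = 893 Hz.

Step 1 — Angular frequency: ω = 2π·893 = 5611 rad/s.
Step 2 — Transfer function: H(jω) = jωL/(R + jωL).
Step 3 — Numerator jωL = j·5.342; denominator R + jωL = 1400 + j5.342.
Step 4 — H = 1.456e-05 + j0.003815.
Step 5 — Magnitude: |H| = 0.003815 (-48.4 dB); phase: φ = 89.8°.

|H| = 0.003815 (-48.4 dB), φ = 89.8°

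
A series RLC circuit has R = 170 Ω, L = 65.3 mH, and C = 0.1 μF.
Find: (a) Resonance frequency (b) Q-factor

Step 1 — Resonance condition Im(Z)=0 gives ω₀ = 1/√(LC).
Step 2 — ω₀ = 1/√(0.0653·1e-07) = 1.237e+04 rad/s.
Step 3 — f₀ = ω₀/(2π) = 1970 Hz.
Step 4 — Series Q: Q = ω₀L/R = 1.237e+04·0.0653/170 = 4.753.

(a) f₀ = 1970 Hz  (b) Q = 4.753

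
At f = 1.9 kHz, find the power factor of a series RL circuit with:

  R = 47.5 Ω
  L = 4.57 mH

Step 1 — Angular frequency: ω = 2π·f = 2π·1900 = 1.194e+04 rad/s.
Step 2 — Component impedances:
  R: Z = R = 47.5 Ω
  L: Z = jωL = j·1.194e+04·0.00457 = 0 + j54.56 Ω
Step 3 — Series combination: Z_total = R + L = 47.5 + j54.56 Ω = 72.34∠49.0° Ω.
Step 4 — Power factor: PF = cos(φ) = Re(Z)/|Z| = 47.5/72.34 = 0.6566.
Step 5 — Type: Im(Z) = 54.56 ⇒ lagging (phase φ = 49.0°).

PF = 0.6566 (lagging, φ = 49.0°)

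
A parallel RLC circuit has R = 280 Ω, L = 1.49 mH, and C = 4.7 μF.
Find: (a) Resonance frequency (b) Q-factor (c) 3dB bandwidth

Step 1 — Resonance: ω₀ = 1/√(LC) = 1/√(0.00149·4.7e-06) = 1.195e+04 rad/s.
Step 2 — f₀ = ω₀/(2π) = 1902 Hz.
Step 3 — Parallel Q: Q = R/(ω₀L) = 280/(1.195e+04·0.00149) = 15.73.
Step 4 — Bandwidth: Δω = ω₀/Q = 759.9 rad/s; BW = Δω/(2π) = 120.9 Hz.

(a) f₀ = 1902 Hz  (b) Q = 15.73  (c) BW = 120.9 Hz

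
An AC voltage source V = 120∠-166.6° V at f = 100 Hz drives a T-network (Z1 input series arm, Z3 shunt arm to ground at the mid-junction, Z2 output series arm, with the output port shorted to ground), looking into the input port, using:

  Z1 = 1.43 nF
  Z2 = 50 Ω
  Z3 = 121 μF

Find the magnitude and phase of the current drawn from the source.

Step 1 — Angular frequency: ω = 2π·f = 2π·100 = 628.3 rad/s.
Step 2 — Component impedances:
  Z1: Z = 1/(jωC) = -j/(ω·C) = 0 - j1.113e+06 Ω
  Z2: Z = R = 50 Ω
  Z3: Z = 1/(jωC) = -j/(ω·C) = 0 - j13.15 Ω
Step 3 — With the output port shorted to ground, the output series arm Z2 runs from the junction to ground; the shunt arm Z3 also runs from the junction to ground. They appear in parallel: Z3 || Z2 = 3.236 - j12.3 Ω.
Step 4 — Series with input arm Z1: Z_in = Z1 + (Z3 || Z2) = 3.236 - j1.113e+06 Ω = 1.113e+06∠-90.0° Ω.
Step 5 — Source phasor: V = 120∠-166.6° V = -116.7 - j27.81 V.
Step 6 — Ohm's law: I = V / Z_total = (-116.7 - j27.81) / (3.236 - j1.113e+06) = 2.499e-05 - j0.0001049 A.
Step 7 — Convert to polar: |I| = 0.0001078 A, ∠I = -76.6°.

I = 0.0001078∠-76.6° A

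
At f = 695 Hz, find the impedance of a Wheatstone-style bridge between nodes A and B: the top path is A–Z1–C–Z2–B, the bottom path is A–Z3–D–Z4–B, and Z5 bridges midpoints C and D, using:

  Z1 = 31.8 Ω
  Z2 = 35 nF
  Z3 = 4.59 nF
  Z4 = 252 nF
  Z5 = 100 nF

Step 1 — Angular frequency: ω = 2π·f = 2π·695 = 4367 rad/s.
Step 2 — Component impedances:
  Z1: Z = R = 31.8 Ω
  Z2: Z = 1/(jωC) = -j/(ω·C) = 0 - j6543 Ω
  Z3: Z = 1/(jωC) = -j/(ω·C) = 0 - j4.989e+04 Ω
  Z4: Z = 1/(jωC) = -j/(ω·C) = 0 - j908.7 Ω
  Z5: Z = 1/(jωC) = -j/(ω·C) = 0 - j2290 Ω
Step 3 — Bridge requires nodal analysis (the Z5 bridge couples midpoints C and D, so the two paths cannot be reduced to a simple series/parallel combination). Setting node B to ground and injecting 1 A at node A, the 3-node admittance system at A, C, D solves to V_A = Z_AB = 29.93 - j2103 Ω = 2103∠-89.2° Ω.

Z = 29.93 - j2103 Ω = 2103∠-89.2° Ω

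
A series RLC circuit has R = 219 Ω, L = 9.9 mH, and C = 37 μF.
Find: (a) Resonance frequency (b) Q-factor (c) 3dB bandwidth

Step 1 — Resonance: ω₀ = 1/√(LC) = 1/√(0.0099·3.7e-05) = 1652 rad/s.
Step 2 — f₀ = ω₀/(2π) = 263 Hz.
Step 3 — Series Q: Q = ω₀L/R = 1652·0.0099/219 = 0.07469.
Step 4 — Bandwidth: Δω = ω₀/Q = 2.212e+04 rad/s; BW = Δω/(2π) = 3521 Hz.

(a) f₀ = 263 Hz  (b) Q = 0.07469  (c) BW = 3521 Hz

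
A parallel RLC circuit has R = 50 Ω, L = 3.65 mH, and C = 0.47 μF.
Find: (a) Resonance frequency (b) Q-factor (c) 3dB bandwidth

Step 1 — Resonance: ω₀ = 1/√(LC) = 1/√(0.00365·4.7e-07) = 2.414e+04 rad/s.
Step 2 — f₀ = ω₀/(2π) = 3843 Hz.
Step 3 — Parallel Q: Q = R/(ω₀L) = 50/(2.414e+04·0.00365) = 0.5674.
Step 4 — Bandwidth: Δω = ω₀/Q = 4.255e+04 rad/s; BW = Δω/(2π) = 6773 Hz.

(a) f₀ = 3843 Hz  (b) Q = 0.5674  (c) BW = 6773 Hz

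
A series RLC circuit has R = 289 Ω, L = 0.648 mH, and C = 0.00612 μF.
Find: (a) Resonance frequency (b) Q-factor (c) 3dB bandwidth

Step 1 — Resonance condition Im(Z)=0 gives ω₀ = 1/√(LC).
Step 2 — ω₀ = 1/√(0.000648·6.12e-09) = 5.022e+05 rad/s.
Step 3 — f₀ = ω₀/(2π) = 7.992e+04 Hz.
Step 4 — Series Q: Q = ω₀L/R = 5.022e+05·0.000648/289 = 1.126.
Step 5 — 3dB bandwidth: Δω = ω₀/Q = 4.46e+05 rad/s; BW = Δω/(2π) = 7.098e+04 Hz.

(a) f₀ = 7.992e+04 Hz  (b) Q = 1.126  (c) BW = 7.098e+04 Hz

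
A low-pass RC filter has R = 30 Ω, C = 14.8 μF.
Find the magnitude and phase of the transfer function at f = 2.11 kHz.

Step 1 — Angular frequency: ω = 2π·2110 = 1.326e+04 rad/s.
Step 2 — Transfer function: H(jω) = 1/(1 + jωRC).
Step 3 — Denominator: 1 + jωRC = 1 + j·1.326e+04·30·1.48e-05 = 1 + j5.886.
Step 4 — H = 0.02805 - j0.1651.
Step 5 — Magnitude: |H| = 0.1675 (-15.5 dB); phase: φ = -80.4°.

|H| = 0.1675 (-15.5 dB), φ = -80.4°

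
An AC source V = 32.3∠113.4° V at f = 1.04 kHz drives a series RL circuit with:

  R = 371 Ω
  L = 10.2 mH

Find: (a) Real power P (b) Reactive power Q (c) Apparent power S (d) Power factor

Step 1 — Angular frequency: ω = 2π·f = 2π·1040 = 6535 rad/s.
Step 2 — Component impedances:
  R: Z = R = 371 Ω
  L: Z = jωL = j·6535·0.0102 = 0 + j66.65 Ω
Step 3 — Series combination: Z_total = R + L = 371 + j66.65 Ω = 376.9∠10.2° Ω.
Step 4 — Source phasor: V = 32.3∠113.4° V = -12.83 + j29.64 V.
Step 5 — Current: I = V / Z = -0.01959 + j0.08342 A = 0.08569∠103.2° A.
Step 6 — Complex power: S = V·I* = 2.724 + j0.4894 VA.
Step 7 — Real power: P = Re(S) = 2.724 W.
Step 8 — Reactive power: Q = Im(S) = 0.4894 VAR.
Step 9 — Apparent power: |S| = 2.768 VA.
Step 10 — Power factor: PF = P/|S| = 0.9842 (lagging).

(a) P = 2.724 W  (b) Q = 0.4894 VAR  (c) S = 2.768 VA  (d) PF = 0.9842 (lagging)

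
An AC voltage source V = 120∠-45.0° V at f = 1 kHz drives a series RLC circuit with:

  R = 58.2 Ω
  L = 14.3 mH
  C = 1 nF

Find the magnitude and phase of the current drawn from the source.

Step 1 — Angular frequency: ω = 2π·f = 2π·1000 = 6283 rad/s.
Step 2 — Component impedances:
  R: Z = R = 58.2 Ω
  L: Z = jωL = j·6283·0.0143 = 0 + j89.85 Ω
  C: Z = 1/(jωC) = -j/(ω·C) = 0 - j1.592e+05 Ω
Step 3 — Series combination: Z_total = R + L + C = 58.2 - j1.591e+05 Ω = 1.591e+05∠-90.0° Ω.
Step 4 — Source phasor: V = 120∠-45.0° V = 84.85 - j84.85 V.
Step 5 — Ohm's law: I = V / Z_total = (84.85 - j84.85) / (58.2 - j1.591e+05) = 0.0005336 + j0.0005333 A.
Step 6 — Convert to polar: |I| = 0.0007544 A, ∠I = 45.0°.

I = 0.0007544∠45.0° A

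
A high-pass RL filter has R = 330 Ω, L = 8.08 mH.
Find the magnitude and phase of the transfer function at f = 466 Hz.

Step 1 — Angular frequency: ω = 2π·466 = 2928 rad/s.
Step 2 — Transfer function: H(jω) = jωL/(R + jωL).
Step 3 — Numerator jωL = j·23.66; denominator R + jωL = 330 + j23.66.
Step 4 — H = 0.005113 + j0.07132.
Step 5 — Magnitude: |H| = 0.07151 (-22.9 dB); phase: φ = 85.9°.

|H| = 0.07151 (-22.9 dB), φ = 85.9°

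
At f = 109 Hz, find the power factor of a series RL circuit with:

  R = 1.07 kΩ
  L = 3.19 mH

Step 1 — Angular frequency: ω = 2π·f = 2π·109 = 684.9 rad/s.
Step 2 — Component impedances:
  R: Z = R = 1070 Ω
  L: Z = jωL = j·684.9·0.00319 = 0 + j2.185 Ω
Step 3 — Series combination: Z_total = R + L = 1070 + j2.185 Ω = 1070∠0.1° Ω.
Step 4 — Power factor: PF = cos(φ) = Re(Z)/|Z| = 1070/1070 = 1.
Step 5 — Type: Im(Z) = 2.185 ⇒ lagging (phase φ = 0.1°).

PF = 1 (lagging, φ = 0.1°)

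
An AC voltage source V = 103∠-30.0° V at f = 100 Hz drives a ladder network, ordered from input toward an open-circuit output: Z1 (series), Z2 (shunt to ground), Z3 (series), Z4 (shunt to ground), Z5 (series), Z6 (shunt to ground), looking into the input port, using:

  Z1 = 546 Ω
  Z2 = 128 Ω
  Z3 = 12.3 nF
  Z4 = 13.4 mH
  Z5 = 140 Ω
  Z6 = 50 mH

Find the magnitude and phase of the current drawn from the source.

Step 1 — Angular frequency: ω = 2π·f = 2π·100 = 628.3 rad/s.
Step 2 — Component impedances:
  Z1: Z = R = 546 Ω
  Z2: Z = R = 128 Ω
  Z3: Z = 1/(jωC) = -j/(ω·C) = 0 - j1.294e+05 Ω
  Z4: Z = jωL = j·628.3·0.0134 = 0 + j8.419 Ω
  Z5: Z = R = 140 Ω
  Z6: Z = jωL = j·628.3·0.05 = 0 + j31.42 Ω
Step 3 — Ladder network (open output): work backward from the far end, alternating series and parallel combinations. Z_in = 674 - j0.1266 Ω = 674∠-0.0° Ω.
Step 4 — Source phasor: V = 103∠-30.0° V = 89.2 - j51.5 V.
Step 5 — Ohm's law: I = V / Z_total = (89.2 - j51.5) / (674 - j0.1266) = 0.1324 - j0.07638 A.
Step 6 — Convert to polar: |I| = 0.1528 A, ∠I = -30.0°.

I = 0.1528∠-30.0° A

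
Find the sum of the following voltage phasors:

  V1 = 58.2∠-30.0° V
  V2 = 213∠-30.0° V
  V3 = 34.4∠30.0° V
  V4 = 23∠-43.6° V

Step 1 — Convert each phasor to rectangular form:
  V1 = 58.2·(cos(-30.0°) + j·sin(-30.0°)) = 50.4 - j29.1 V
  V2 = 213·(cos(-30.0°) + j·sin(-30.0°)) = 184.5 - j106.5 V
  V3 = 34.4·(cos(30.0°) + j·sin(30.0°)) = 29.79 + j17.2 V
  V4 = 23·(cos(-43.6°) + j·sin(-43.6°)) = 16.66 - j15.86 V
Step 2 — Sum components: V_total = 281.3 - j134.3 V.
Step 3 — Convert to polar: |V_total| = 311.7 V, ∠V_total = -25.5°.

V_total = 311.7∠-25.5° V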